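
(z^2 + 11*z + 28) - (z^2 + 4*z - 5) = 7*z + 33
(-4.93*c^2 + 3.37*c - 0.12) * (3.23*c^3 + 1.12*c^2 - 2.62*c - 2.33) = -15.9239*c^5 + 5.3635*c^4 + 16.3034*c^3 + 2.5231*c^2 - 7.5377*c + 0.2796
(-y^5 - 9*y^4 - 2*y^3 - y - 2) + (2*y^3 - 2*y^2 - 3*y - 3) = -y^5 - 9*y^4 - 2*y^2 - 4*y - 5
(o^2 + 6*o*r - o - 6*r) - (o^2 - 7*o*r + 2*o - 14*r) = 13*o*r - 3*o + 8*r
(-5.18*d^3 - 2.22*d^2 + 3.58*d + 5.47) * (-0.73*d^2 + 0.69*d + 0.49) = 3.7814*d^5 - 1.9536*d^4 - 6.6834*d^3 - 2.6107*d^2 + 5.5285*d + 2.6803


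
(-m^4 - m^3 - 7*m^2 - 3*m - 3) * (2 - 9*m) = 9*m^5 + 7*m^4 + 61*m^3 + 13*m^2 + 21*m - 6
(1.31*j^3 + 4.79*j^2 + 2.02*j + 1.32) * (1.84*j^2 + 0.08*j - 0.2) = 2.4104*j^5 + 8.9184*j^4 + 3.838*j^3 + 1.6324*j^2 - 0.2984*j - 0.264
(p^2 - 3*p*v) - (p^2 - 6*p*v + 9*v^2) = 3*p*v - 9*v^2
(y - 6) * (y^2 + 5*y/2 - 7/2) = y^3 - 7*y^2/2 - 37*y/2 + 21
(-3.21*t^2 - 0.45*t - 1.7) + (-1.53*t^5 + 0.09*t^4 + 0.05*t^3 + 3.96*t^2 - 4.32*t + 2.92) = -1.53*t^5 + 0.09*t^4 + 0.05*t^3 + 0.75*t^2 - 4.77*t + 1.22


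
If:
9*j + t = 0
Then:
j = -t/9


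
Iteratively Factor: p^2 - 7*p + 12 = (p - 3)*(p - 4)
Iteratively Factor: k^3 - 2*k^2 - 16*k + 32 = (k - 4)*(k^2 + 2*k - 8) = (k - 4)*(k - 2)*(k + 4)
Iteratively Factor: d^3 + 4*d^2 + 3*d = (d + 3)*(d^2 + d) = (d + 1)*(d + 3)*(d)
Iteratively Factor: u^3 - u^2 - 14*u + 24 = (u - 2)*(u^2 + u - 12) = (u - 3)*(u - 2)*(u + 4)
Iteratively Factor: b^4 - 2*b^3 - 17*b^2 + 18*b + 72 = (b - 3)*(b^3 + b^2 - 14*b - 24) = (b - 3)*(b + 3)*(b^2 - 2*b - 8) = (b - 4)*(b - 3)*(b + 3)*(b + 2)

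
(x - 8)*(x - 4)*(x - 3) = x^3 - 15*x^2 + 68*x - 96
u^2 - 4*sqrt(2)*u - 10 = (u - 5*sqrt(2))*(u + sqrt(2))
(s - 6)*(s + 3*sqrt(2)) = s^2 - 6*s + 3*sqrt(2)*s - 18*sqrt(2)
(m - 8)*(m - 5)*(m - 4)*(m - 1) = m^4 - 18*m^3 + 109*m^2 - 252*m + 160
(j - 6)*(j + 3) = j^2 - 3*j - 18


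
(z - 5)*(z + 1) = z^2 - 4*z - 5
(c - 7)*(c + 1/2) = c^2 - 13*c/2 - 7/2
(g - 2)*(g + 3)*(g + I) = g^3 + g^2 + I*g^2 - 6*g + I*g - 6*I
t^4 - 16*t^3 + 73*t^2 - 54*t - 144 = (t - 8)*(t - 6)*(t - 3)*(t + 1)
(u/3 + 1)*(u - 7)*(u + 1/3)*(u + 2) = u^4/3 - 5*u^3/9 - 89*u^2/9 - 155*u/9 - 14/3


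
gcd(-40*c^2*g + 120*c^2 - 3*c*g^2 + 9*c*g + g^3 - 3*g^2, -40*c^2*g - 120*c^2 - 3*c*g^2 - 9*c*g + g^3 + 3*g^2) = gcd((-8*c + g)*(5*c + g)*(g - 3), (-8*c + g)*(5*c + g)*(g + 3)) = 40*c^2 + 3*c*g - g^2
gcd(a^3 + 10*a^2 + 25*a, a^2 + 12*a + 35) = a + 5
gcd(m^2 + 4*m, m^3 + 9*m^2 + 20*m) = m^2 + 4*m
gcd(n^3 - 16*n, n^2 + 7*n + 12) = n + 4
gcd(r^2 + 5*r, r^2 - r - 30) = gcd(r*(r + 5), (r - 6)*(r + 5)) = r + 5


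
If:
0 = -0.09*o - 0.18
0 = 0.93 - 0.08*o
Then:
No Solution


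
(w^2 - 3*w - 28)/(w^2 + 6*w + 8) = (w - 7)/(w + 2)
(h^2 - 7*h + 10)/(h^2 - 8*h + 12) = (h - 5)/(h - 6)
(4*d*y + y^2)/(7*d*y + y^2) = (4*d + y)/(7*d + y)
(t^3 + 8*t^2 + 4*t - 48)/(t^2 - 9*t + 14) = (t^2 + 10*t + 24)/(t - 7)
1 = 1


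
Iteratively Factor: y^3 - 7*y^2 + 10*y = (y - 2)*(y^2 - 5*y) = (y - 5)*(y - 2)*(y)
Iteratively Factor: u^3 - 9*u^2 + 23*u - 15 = (u - 1)*(u^2 - 8*u + 15) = (u - 3)*(u - 1)*(u - 5)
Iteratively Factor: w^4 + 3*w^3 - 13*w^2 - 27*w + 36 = (w - 1)*(w^3 + 4*w^2 - 9*w - 36) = (w - 1)*(w + 4)*(w^2 - 9) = (w - 1)*(w + 3)*(w + 4)*(w - 3)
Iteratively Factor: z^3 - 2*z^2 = (z)*(z^2 - 2*z) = z^2*(z - 2)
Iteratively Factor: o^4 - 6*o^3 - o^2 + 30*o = (o - 5)*(o^3 - o^2 - 6*o) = (o - 5)*(o - 3)*(o^2 + 2*o) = o*(o - 5)*(o - 3)*(o + 2)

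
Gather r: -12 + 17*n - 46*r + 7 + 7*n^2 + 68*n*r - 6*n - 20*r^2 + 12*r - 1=7*n^2 + 11*n - 20*r^2 + r*(68*n - 34) - 6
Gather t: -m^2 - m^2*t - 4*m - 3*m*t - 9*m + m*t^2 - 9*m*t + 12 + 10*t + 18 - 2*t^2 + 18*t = -m^2 - 13*m + t^2*(m - 2) + t*(-m^2 - 12*m + 28) + 30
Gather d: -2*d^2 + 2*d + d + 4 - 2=-2*d^2 + 3*d + 2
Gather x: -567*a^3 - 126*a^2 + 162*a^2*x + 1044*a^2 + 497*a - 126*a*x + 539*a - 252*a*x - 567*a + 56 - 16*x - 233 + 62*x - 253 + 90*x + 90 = -567*a^3 + 918*a^2 + 469*a + x*(162*a^2 - 378*a + 136) - 340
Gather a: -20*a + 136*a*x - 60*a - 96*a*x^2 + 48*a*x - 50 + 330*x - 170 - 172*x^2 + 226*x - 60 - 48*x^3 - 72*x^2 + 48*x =a*(-96*x^2 + 184*x - 80) - 48*x^3 - 244*x^2 + 604*x - 280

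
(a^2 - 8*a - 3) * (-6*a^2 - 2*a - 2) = -6*a^4 + 46*a^3 + 32*a^2 + 22*a + 6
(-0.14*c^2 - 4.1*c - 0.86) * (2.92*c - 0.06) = -0.4088*c^3 - 11.9636*c^2 - 2.2652*c + 0.0516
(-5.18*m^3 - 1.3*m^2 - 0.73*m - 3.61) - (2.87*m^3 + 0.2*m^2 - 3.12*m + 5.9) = -8.05*m^3 - 1.5*m^2 + 2.39*m - 9.51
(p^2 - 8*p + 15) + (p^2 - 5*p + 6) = 2*p^2 - 13*p + 21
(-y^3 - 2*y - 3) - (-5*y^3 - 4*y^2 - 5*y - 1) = 4*y^3 + 4*y^2 + 3*y - 2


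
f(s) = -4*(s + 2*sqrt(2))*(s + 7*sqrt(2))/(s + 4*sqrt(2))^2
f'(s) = -4*(s + 2*sqrt(2))/(s + 4*sqrt(2))^2 + 8*(s + 2*sqrt(2))*(s + 7*sqrt(2))/(s + 4*sqrt(2))^3 - 4*(s + 7*sqrt(2))/(s + 4*sqrt(2))^2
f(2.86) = -4.00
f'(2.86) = -0.08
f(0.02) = -3.51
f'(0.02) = -0.35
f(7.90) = -4.16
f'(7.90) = -0.00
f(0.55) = -3.67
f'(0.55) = -0.25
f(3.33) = -4.04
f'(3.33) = -0.06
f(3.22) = -4.03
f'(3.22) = -0.07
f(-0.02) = -3.49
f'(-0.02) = -0.36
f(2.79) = -4.00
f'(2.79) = -0.08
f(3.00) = -4.01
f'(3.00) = -0.07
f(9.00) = -4.16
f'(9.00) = 0.00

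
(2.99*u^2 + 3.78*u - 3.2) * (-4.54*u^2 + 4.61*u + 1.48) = -13.5746*u^4 - 3.3773*u^3 + 36.379*u^2 - 9.1576*u - 4.736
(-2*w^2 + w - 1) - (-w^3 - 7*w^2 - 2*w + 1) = w^3 + 5*w^2 + 3*w - 2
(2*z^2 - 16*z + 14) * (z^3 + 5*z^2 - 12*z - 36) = 2*z^5 - 6*z^4 - 90*z^3 + 190*z^2 + 408*z - 504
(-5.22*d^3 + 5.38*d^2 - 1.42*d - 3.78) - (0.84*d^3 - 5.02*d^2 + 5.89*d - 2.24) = -6.06*d^3 + 10.4*d^2 - 7.31*d - 1.54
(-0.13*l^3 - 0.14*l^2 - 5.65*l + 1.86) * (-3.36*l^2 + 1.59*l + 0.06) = 0.4368*l^5 + 0.2637*l^4 + 18.7536*l^3 - 15.2415*l^2 + 2.6184*l + 0.1116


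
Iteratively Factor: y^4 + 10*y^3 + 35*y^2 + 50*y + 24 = (y + 3)*(y^3 + 7*y^2 + 14*y + 8) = (y + 1)*(y + 3)*(y^2 + 6*y + 8) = (y + 1)*(y + 2)*(y + 3)*(y + 4)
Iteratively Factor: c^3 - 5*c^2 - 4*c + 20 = (c - 5)*(c^2 - 4) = (c - 5)*(c - 2)*(c + 2)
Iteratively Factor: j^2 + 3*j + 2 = (j + 1)*(j + 2)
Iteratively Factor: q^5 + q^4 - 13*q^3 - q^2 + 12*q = (q + 4)*(q^4 - 3*q^3 - q^2 + 3*q) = (q - 3)*(q + 4)*(q^3 - q) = (q - 3)*(q + 1)*(q + 4)*(q^2 - q) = q*(q - 3)*(q + 1)*(q + 4)*(q - 1)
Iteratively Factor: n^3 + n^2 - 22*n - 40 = (n - 5)*(n^2 + 6*n + 8) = (n - 5)*(n + 2)*(n + 4)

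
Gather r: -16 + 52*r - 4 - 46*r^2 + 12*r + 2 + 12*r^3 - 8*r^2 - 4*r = 12*r^3 - 54*r^2 + 60*r - 18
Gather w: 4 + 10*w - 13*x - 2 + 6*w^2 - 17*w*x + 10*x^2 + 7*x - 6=6*w^2 + w*(10 - 17*x) + 10*x^2 - 6*x - 4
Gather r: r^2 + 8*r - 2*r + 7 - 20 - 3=r^2 + 6*r - 16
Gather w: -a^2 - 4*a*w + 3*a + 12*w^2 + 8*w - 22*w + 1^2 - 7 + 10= -a^2 + 3*a + 12*w^2 + w*(-4*a - 14) + 4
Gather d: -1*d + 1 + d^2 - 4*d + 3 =d^2 - 5*d + 4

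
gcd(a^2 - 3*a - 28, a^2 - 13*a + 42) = a - 7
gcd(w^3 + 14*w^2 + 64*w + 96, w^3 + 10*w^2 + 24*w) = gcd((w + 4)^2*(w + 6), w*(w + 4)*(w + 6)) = w^2 + 10*w + 24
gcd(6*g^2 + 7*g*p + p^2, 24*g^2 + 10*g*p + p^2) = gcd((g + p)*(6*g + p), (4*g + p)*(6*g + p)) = 6*g + p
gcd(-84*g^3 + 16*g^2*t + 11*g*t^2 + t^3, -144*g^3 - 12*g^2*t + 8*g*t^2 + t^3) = 6*g + t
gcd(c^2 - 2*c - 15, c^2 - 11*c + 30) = c - 5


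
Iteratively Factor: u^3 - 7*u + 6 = (u + 3)*(u^2 - 3*u + 2) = (u - 2)*(u + 3)*(u - 1)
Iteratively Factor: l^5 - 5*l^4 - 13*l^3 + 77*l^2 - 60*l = (l - 3)*(l^4 - 2*l^3 - 19*l^2 + 20*l) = (l - 3)*(l - 1)*(l^3 - l^2 - 20*l) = (l - 3)*(l - 1)*(l + 4)*(l^2 - 5*l) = l*(l - 3)*(l - 1)*(l + 4)*(l - 5)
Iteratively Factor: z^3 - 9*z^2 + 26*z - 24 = (z - 3)*(z^2 - 6*z + 8) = (z - 4)*(z - 3)*(z - 2)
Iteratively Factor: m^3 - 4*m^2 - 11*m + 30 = (m - 2)*(m^2 - 2*m - 15) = (m - 5)*(m - 2)*(m + 3)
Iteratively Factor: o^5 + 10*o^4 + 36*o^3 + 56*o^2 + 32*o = (o + 2)*(o^4 + 8*o^3 + 20*o^2 + 16*o) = (o + 2)^2*(o^3 + 6*o^2 + 8*o) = (o + 2)^2*(o + 4)*(o^2 + 2*o) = (o + 2)^3*(o + 4)*(o)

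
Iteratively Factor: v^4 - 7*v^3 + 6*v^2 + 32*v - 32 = (v - 4)*(v^3 - 3*v^2 - 6*v + 8) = (v - 4)^2*(v^2 + v - 2) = (v - 4)^2*(v + 2)*(v - 1)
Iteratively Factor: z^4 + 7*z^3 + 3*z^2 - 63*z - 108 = (z + 3)*(z^3 + 4*z^2 - 9*z - 36) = (z + 3)^2*(z^2 + z - 12) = (z - 3)*(z + 3)^2*(z + 4)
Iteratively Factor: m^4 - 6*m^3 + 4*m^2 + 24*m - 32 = (m - 2)*(m^3 - 4*m^2 - 4*m + 16) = (m - 4)*(m - 2)*(m^2 - 4) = (m - 4)*(m - 2)*(m + 2)*(m - 2)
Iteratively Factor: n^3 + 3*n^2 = (n + 3)*(n^2) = n*(n + 3)*(n)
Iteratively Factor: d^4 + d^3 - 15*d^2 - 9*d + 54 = (d + 3)*(d^3 - 2*d^2 - 9*d + 18) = (d - 2)*(d + 3)*(d^2 - 9) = (d - 3)*(d - 2)*(d + 3)*(d + 3)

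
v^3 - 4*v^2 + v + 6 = (v - 3)*(v - 2)*(v + 1)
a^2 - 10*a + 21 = (a - 7)*(a - 3)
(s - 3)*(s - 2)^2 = s^3 - 7*s^2 + 16*s - 12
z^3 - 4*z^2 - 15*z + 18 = (z - 6)*(z - 1)*(z + 3)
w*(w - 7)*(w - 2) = w^3 - 9*w^2 + 14*w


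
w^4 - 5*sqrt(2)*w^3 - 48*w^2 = w^2*(w - 8*sqrt(2))*(w + 3*sqrt(2))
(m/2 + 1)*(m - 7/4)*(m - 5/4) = m^3/2 - m^2/2 - 61*m/32 + 35/16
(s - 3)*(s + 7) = s^2 + 4*s - 21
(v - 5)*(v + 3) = v^2 - 2*v - 15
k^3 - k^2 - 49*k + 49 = (k - 7)*(k - 1)*(k + 7)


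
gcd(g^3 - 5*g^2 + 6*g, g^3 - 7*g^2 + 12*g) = g^2 - 3*g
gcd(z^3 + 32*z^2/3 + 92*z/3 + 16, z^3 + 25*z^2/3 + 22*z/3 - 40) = z^2 + 10*z + 24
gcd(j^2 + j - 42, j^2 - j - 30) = j - 6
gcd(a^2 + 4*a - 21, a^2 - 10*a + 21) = a - 3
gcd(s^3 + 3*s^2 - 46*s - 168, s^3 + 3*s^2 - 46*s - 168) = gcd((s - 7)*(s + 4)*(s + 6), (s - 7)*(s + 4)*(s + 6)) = s^3 + 3*s^2 - 46*s - 168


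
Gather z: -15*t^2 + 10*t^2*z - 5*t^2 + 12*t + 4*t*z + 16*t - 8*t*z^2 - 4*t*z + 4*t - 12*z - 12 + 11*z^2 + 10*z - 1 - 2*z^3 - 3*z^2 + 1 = -20*t^2 + 32*t - 2*z^3 + z^2*(8 - 8*t) + z*(10*t^2 - 2) - 12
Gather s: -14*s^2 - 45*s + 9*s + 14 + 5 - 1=-14*s^2 - 36*s + 18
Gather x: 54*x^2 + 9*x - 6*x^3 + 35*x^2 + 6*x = -6*x^3 + 89*x^2 + 15*x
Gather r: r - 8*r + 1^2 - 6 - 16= -7*r - 21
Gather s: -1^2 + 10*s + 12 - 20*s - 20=-10*s - 9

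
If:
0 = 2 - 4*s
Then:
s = 1/2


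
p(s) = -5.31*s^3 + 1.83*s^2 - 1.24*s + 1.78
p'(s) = -15.93*s^2 + 3.66*s - 1.24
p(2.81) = -105.07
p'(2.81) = -116.74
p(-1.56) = 28.33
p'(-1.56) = -45.72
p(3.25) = -165.20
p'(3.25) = -157.61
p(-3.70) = 300.39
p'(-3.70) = -232.86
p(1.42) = -11.49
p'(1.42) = -28.16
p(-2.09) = 60.84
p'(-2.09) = -78.47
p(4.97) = -611.05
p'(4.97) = -376.54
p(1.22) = -6.65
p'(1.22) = -20.49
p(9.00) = -3732.14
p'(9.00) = -1258.63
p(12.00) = -8925.26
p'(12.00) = -2251.24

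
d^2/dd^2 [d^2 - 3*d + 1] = 2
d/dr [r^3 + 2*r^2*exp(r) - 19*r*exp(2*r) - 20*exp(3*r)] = 2*r^2*exp(r) + 3*r^2 - 38*r*exp(2*r) + 4*r*exp(r) - 60*exp(3*r) - 19*exp(2*r)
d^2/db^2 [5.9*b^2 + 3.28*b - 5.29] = 11.8000000000000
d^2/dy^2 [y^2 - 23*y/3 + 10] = 2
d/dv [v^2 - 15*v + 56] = 2*v - 15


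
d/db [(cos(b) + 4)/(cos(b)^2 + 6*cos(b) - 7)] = (cos(b)^2 + 8*cos(b) + 31)*sin(b)/(cos(b)^2 + 6*cos(b) - 7)^2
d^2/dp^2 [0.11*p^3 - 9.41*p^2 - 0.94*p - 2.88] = 0.66*p - 18.82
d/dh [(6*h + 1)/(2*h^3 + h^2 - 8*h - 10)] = 2*(6*h^3 + 3*h^2 - 24*h - (6*h + 1)*(3*h^2 + h - 4) - 30)/(2*h^3 + h^2 - 8*h - 10)^2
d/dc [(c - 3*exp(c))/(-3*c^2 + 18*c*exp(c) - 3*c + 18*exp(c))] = (-(c - 3*exp(c))*(6*c*exp(c) - 2*c + 12*exp(c) - 1) + (3*exp(c) - 1)*(c^2 - 6*c*exp(c) + c - 6*exp(c)))/(3*(c^2 - 6*c*exp(c) + c - 6*exp(c))^2)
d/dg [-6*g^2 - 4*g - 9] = -12*g - 4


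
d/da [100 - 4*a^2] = -8*a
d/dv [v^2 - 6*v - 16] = 2*v - 6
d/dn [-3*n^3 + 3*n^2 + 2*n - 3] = -9*n^2 + 6*n + 2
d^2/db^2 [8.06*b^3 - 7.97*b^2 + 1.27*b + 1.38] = 48.36*b - 15.94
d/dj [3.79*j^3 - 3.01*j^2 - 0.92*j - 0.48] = 11.37*j^2 - 6.02*j - 0.92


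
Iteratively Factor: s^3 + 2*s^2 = (s)*(s^2 + 2*s) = s*(s + 2)*(s)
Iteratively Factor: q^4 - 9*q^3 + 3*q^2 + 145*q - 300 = (q - 3)*(q^3 - 6*q^2 - 15*q + 100) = (q - 5)*(q - 3)*(q^2 - q - 20) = (q - 5)^2*(q - 3)*(q + 4)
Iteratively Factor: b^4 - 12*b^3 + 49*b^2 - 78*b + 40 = (b - 4)*(b^3 - 8*b^2 + 17*b - 10) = (b - 5)*(b - 4)*(b^2 - 3*b + 2) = (b - 5)*(b - 4)*(b - 1)*(b - 2)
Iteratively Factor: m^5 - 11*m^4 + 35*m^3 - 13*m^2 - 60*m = (m - 3)*(m^4 - 8*m^3 + 11*m^2 + 20*m) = (m - 3)*(m + 1)*(m^3 - 9*m^2 + 20*m) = (m - 4)*(m - 3)*(m + 1)*(m^2 - 5*m) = (m - 5)*(m - 4)*(m - 3)*(m + 1)*(m)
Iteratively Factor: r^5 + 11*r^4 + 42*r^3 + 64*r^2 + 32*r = (r)*(r^4 + 11*r^3 + 42*r^2 + 64*r + 32) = r*(r + 1)*(r^3 + 10*r^2 + 32*r + 32) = r*(r + 1)*(r + 2)*(r^2 + 8*r + 16) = r*(r + 1)*(r + 2)*(r + 4)*(r + 4)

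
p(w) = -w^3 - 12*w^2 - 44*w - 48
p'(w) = -3*w^2 - 24*w - 44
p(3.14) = -335.43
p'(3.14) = -148.94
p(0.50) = -73.12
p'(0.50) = -56.75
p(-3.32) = 2.41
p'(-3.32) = 2.61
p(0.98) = -103.59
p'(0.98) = -70.40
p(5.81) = -904.84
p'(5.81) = -284.71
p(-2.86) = 3.08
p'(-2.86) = 0.10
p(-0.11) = -43.30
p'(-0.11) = -41.40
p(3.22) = -347.49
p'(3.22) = -152.39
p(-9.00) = 105.00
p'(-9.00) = -71.00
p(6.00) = -960.00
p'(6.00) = -296.00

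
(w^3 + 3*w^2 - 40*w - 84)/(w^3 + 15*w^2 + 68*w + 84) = (w - 6)/(w + 6)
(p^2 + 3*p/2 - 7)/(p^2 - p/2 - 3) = (2*p + 7)/(2*p + 3)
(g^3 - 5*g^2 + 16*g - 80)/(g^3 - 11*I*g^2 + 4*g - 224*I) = (g^2 - g*(5 + 4*I) + 20*I)/(g^2 - 15*I*g - 56)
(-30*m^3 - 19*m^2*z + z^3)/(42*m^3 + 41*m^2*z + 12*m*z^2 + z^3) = (-5*m + z)/(7*m + z)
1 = 1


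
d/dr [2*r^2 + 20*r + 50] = 4*r + 20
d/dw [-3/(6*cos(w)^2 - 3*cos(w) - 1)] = 9*(1 - 4*cos(w))*sin(w)/(-6*cos(w)^2 + 3*cos(w) + 1)^2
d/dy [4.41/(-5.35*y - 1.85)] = 23.5935/(5.35*y + 1.85)^2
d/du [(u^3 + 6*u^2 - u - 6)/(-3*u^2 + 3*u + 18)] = u*(-u^3 + 2*u^2 + 23*u + 60)/(3*(u^4 - 2*u^3 - 11*u^2 + 12*u + 36))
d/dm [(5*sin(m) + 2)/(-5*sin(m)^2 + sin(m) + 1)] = (25*sin(m)^2 + 20*sin(m) + 3)*cos(m)/(-5*sin(m)^2 + sin(m) + 1)^2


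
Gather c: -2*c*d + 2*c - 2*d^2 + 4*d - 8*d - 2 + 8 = c*(2 - 2*d) - 2*d^2 - 4*d + 6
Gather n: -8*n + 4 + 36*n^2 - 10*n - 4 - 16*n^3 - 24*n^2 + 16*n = -16*n^3 + 12*n^2 - 2*n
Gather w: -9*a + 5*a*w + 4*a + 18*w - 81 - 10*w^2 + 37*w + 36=-5*a - 10*w^2 + w*(5*a + 55) - 45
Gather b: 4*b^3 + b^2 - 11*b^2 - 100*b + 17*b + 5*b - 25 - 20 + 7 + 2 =4*b^3 - 10*b^2 - 78*b - 36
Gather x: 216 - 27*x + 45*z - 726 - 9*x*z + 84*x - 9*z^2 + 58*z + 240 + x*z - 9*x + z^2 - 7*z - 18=x*(48 - 8*z) - 8*z^2 + 96*z - 288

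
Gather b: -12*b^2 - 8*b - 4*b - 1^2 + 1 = -12*b^2 - 12*b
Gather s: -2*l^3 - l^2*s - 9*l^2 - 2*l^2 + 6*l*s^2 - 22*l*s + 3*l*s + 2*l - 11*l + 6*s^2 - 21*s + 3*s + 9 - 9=-2*l^3 - 11*l^2 - 9*l + s^2*(6*l + 6) + s*(-l^2 - 19*l - 18)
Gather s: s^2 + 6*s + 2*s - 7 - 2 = s^2 + 8*s - 9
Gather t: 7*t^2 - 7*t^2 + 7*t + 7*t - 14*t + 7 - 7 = 0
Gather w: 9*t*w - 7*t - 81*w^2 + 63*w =-7*t - 81*w^2 + w*(9*t + 63)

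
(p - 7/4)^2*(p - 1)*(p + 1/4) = p^4 - 17*p^3/4 + 87*p^2/16 - 91*p/64 - 49/64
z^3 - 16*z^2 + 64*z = z*(z - 8)^2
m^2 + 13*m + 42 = (m + 6)*(m + 7)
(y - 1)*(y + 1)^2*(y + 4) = y^4 + 5*y^3 + 3*y^2 - 5*y - 4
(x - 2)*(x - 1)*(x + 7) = x^3 + 4*x^2 - 19*x + 14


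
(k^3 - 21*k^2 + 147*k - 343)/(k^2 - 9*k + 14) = (k^2 - 14*k + 49)/(k - 2)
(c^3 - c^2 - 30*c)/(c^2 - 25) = c*(c - 6)/(c - 5)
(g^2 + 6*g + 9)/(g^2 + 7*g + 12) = (g + 3)/(g + 4)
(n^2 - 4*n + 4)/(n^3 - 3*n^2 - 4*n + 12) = (n - 2)/(n^2 - n - 6)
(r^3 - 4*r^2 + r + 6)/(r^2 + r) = r - 5 + 6/r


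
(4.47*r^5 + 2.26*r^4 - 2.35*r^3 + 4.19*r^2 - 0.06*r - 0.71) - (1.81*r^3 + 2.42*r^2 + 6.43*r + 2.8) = 4.47*r^5 + 2.26*r^4 - 4.16*r^3 + 1.77*r^2 - 6.49*r - 3.51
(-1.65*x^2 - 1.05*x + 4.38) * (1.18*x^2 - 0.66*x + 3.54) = -1.947*x^4 - 0.15*x^3 + 0.0204*x^2 - 6.6078*x + 15.5052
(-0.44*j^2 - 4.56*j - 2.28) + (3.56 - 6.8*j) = -0.44*j^2 - 11.36*j + 1.28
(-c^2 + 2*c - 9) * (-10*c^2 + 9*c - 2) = 10*c^4 - 29*c^3 + 110*c^2 - 85*c + 18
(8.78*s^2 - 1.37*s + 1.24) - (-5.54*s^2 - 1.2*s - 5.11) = 14.32*s^2 - 0.17*s + 6.35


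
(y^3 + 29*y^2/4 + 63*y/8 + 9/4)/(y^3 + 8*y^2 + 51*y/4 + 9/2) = (4*y + 3)/(2*(2*y + 3))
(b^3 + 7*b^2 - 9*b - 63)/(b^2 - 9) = b + 7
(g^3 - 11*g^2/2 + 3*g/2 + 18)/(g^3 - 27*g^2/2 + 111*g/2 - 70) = (2*g^2 - 3*g - 9)/(2*g^2 - 19*g + 35)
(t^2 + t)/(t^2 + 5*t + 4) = t/(t + 4)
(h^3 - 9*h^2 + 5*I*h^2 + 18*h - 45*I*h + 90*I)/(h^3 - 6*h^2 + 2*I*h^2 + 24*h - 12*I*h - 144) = (h^2 + h*(-3 + 5*I) - 15*I)/(h^2 + 2*I*h + 24)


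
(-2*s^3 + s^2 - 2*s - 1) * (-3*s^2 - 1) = 6*s^5 - 3*s^4 + 8*s^3 + 2*s^2 + 2*s + 1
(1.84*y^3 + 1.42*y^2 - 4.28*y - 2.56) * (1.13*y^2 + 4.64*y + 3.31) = 2.0792*y^5 + 10.1422*y^4 + 7.8428*y^3 - 18.0518*y^2 - 26.0452*y - 8.4736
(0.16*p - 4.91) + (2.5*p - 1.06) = 2.66*p - 5.97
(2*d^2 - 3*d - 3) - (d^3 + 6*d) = -d^3 + 2*d^2 - 9*d - 3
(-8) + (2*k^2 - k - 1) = 2*k^2 - k - 9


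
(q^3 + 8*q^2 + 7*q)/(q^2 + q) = q + 7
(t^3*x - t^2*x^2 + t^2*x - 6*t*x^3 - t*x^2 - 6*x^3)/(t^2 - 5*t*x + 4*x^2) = x*(t^3 - t^2*x + t^2 - 6*t*x^2 - t*x - 6*x^2)/(t^2 - 5*t*x + 4*x^2)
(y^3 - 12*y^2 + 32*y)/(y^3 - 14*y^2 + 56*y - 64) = y/(y - 2)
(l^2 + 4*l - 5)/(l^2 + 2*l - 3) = (l + 5)/(l + 3)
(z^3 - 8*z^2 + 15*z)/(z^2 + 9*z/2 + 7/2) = 2*z*(z^2 - 8*z + 15)/(2*z^2 + 9*z + 7)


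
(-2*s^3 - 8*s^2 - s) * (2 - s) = 2*s^4 + 4*s^3 - 15*s^2 - 2*s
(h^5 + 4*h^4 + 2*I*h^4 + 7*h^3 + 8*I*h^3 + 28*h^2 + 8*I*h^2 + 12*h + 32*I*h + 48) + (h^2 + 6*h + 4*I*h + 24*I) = h^5 + 4*h^4 + 2*I*h^4 + 7*h^3 + 8*I*h^3 + 29*h^2 + 8*I*h^2 + 18*h + 36*I*h + 48 + 24*I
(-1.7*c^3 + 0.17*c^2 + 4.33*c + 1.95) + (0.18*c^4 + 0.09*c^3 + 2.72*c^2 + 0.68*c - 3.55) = 0.18*c^4 - 1.61*c^3 + 2.89*c^2 + 5.01*c - 1.6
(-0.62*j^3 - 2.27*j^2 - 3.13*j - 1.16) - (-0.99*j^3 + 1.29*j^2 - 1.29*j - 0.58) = 0.37*j^3 - 3.56*j^2 - 1.84*j - 0.58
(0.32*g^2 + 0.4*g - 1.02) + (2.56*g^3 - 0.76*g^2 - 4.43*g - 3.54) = 2.56*g^3 - 0.44*g^2 - 4.03*g - 4.56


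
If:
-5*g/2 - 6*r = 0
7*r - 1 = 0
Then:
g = -12/35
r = 1/7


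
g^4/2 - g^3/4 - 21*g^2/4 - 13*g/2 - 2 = (g/2 + 1/2)*(g - 4)*(g + 1/2)*(g + 2)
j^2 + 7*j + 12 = (j + 3)*(j + 4)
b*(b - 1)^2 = b^3 - 2*b^2 + b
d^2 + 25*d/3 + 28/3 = (d + 4/3)*(d + 7)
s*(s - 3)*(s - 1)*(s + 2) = s^4 - 2*s^3 - 5*s^2 + 6*s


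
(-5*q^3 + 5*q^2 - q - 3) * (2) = -10*q^3 + 10*q^2 - 2*q - 6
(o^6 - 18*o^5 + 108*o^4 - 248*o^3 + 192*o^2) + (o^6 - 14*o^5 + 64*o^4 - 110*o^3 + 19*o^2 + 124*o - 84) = 2*o^6 - 32*o^5 + 172*o^4 - 358*o^3 + 211*o^2 + 124*o - 84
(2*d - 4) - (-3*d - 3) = 5*d - 1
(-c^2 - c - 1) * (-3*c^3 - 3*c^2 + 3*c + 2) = 3*c^5 + 6*c^4 + 3*c^3 - 2*c^2 - 5*c - 2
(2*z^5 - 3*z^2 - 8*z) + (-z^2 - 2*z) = 2*z^5 - 4*z^2 - 10*z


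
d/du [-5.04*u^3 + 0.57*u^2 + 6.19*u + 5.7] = -15.12*u^2 + 1.14*u + 6.19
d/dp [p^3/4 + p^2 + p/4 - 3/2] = 3*p^2/4 + 2*p + 1/4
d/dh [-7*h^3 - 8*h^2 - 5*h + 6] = -21*h^2 - 16*h - 5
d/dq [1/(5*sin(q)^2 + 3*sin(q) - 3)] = -(10*sin(q) + 3)*cos(q)/(5*sin(q)^2 + 3*sin(q) - 3)^2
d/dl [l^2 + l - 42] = 2*l + 1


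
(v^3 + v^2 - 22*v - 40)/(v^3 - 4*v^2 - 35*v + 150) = (v^2 + 6*v + 8)/(v^2 + v - 30)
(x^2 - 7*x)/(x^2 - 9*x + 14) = x/(x - 2)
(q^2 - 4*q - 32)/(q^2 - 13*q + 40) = (q + 4)/(q - 5)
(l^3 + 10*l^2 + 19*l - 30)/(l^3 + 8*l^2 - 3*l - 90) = (l - 1)/(l - 3)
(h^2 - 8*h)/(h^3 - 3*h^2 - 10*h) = (8 - h)/(-h^2 + 3*h + 10)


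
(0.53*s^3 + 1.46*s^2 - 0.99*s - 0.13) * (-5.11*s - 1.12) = -2.7083*s^4 - 8.0542*s^3 + 3.4237*s^2 + 1.7731*s + 0.1456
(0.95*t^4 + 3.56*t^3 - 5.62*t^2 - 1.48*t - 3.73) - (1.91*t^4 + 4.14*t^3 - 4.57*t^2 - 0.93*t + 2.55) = -0.96*t^4 - 0.58*t^3 - 1.05*t^2 - 0.55*t - 6.28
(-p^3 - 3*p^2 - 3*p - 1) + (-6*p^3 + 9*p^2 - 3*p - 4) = -7*p^3 + 6*p^2 - 6*p - 5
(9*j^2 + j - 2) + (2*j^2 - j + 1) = 11*j^2 - 1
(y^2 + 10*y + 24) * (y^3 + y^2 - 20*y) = y^5 + 11*y^4 + 14*y^3 - 176*y^2 - 480*y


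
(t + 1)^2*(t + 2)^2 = t^4 + 6*t^3 + 13*t^2 + 12*t + 4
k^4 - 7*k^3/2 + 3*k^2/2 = k^2*(k - 3)*(k - 1/2)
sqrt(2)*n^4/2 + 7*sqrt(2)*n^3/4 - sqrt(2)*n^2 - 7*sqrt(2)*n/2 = n*(n + 7/2)*(n - sqrt(2))*(sqrt(2)*n/2 + 1)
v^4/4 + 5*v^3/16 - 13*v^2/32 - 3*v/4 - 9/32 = (v/4 + 1/4)*(v - 3/2)*(v + 3/4)*(v + 1)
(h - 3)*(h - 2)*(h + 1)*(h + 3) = h^4 - h^3 - 11*h^2 + 9*h + 18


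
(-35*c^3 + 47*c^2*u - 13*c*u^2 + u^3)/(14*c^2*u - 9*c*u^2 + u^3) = (5*c^2 - 6*c*u + u^2)/(u*(-2*c + u))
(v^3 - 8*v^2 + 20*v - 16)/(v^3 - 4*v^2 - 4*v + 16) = (v - 2)/(v + 2)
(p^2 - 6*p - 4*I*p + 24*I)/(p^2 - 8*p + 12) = (p - 4*I)/(p - 2)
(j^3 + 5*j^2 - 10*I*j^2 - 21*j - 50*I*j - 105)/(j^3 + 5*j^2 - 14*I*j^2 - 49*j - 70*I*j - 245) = (j - 3*I)/(j - 7*I)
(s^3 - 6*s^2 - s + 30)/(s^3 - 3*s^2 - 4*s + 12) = (s - 5)/(s - 2)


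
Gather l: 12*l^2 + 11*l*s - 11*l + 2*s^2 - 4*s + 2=12*l^2 + l*(11*s - 11) + 2*s^2 - 4*s + 2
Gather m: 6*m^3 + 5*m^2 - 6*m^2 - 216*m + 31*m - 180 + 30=6*m^3 - m^2 - 185*m - 150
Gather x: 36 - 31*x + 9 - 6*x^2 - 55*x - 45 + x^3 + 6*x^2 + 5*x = x^3 - 81*x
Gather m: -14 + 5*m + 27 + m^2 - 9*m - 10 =m^2 - 4*m + 3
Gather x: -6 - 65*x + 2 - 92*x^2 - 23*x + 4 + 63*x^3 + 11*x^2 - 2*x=63*x^3 - 81*x^2 - 90*x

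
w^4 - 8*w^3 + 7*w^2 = w^2*(w - 7)*(w - 1)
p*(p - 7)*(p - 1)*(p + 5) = p^4 - 3*p^3 - 33*p^2 + 35*p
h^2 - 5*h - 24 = (h - 8)*(h + 3)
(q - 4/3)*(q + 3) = q^2 + 5*q/3 - 4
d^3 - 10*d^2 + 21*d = d*(d - 7)*(d - 3)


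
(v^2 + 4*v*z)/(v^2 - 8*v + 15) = v*(v + 4*z)/(v^2 - 8*v + 15)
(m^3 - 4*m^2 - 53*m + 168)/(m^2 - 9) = (m^2 - m - 56)/(m + 3)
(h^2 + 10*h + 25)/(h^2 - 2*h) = (h^2 + 10*h + 25)/(h*(h - 2))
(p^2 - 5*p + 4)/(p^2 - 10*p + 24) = (p - 1)/(p - 6)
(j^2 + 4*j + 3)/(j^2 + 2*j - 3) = (j + 1)/(j - 1)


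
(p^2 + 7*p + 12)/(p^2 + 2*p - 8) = (p + 3)/(p - 2)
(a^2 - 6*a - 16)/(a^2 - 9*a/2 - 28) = 2*(a + 2)/(2*a + 7)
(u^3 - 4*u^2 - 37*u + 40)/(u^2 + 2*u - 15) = (u^2 - 9*u + 8)/(u - 3)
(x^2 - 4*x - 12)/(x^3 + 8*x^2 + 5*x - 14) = (x - 6)/(x^2 + 6*x - 7)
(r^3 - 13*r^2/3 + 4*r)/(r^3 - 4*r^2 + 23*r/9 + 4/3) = 3*r/(3*r + 1)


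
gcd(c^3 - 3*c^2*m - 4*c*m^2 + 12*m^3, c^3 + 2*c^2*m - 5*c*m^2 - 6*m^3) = c - 2*m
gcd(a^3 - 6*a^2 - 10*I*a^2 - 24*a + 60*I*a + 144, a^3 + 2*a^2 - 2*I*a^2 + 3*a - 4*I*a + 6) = 1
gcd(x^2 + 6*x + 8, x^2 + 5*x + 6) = x + 2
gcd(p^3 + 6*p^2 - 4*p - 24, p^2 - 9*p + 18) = 1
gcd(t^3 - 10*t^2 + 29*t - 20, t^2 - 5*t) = t - 5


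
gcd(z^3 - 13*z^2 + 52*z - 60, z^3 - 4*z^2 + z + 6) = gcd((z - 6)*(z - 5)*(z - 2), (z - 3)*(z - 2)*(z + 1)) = z - 2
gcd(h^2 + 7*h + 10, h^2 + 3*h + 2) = h + 2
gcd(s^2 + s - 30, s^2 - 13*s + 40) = s - 5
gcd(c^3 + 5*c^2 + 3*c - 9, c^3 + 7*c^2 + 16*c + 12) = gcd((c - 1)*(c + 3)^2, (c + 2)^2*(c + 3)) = c + 3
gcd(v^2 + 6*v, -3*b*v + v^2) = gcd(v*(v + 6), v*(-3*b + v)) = v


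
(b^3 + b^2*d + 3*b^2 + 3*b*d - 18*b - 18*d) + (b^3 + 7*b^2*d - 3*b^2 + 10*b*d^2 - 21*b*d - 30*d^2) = 2*b^3 + 8*b^2*d + 10*b*d^2 - 18*b*d - 18*b - 30*d^2 - 18*d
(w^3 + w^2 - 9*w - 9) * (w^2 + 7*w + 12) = w^5 + 8*w^4 + 10*w^3 - 60*w^2 - 171*w - 108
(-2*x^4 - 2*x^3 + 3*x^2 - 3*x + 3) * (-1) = 2*x^4 + 2*x^3 - 3*x^2 + 3*x - 3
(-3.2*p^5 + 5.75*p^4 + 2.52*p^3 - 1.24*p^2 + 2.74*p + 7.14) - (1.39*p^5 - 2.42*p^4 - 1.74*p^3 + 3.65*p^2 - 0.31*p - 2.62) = -4.59*p^5 + 8.17*p^4 + 4.26*p^3 - 4.89*p^2 + 3.05*p + 9.76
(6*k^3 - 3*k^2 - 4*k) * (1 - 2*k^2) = -12*k^5 + 6*k^4 + 14*k^3 - 3*k^2 - 4*k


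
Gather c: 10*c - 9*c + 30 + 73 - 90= c + 13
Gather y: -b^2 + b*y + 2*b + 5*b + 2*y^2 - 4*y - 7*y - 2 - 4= -b^2 + 7*b + 2*y^2 + y*(b - 11) - 6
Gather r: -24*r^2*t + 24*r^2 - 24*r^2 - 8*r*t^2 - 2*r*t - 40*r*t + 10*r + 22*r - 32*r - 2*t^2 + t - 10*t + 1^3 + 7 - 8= -24*r^2*t + r*(-8*t^2 - 42*t) - 2*t^2 - 9*t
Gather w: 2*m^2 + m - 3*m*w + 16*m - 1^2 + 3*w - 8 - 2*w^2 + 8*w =2*m^2 + 17*m - 2*w^2 + w*(11 - 3*m) - 9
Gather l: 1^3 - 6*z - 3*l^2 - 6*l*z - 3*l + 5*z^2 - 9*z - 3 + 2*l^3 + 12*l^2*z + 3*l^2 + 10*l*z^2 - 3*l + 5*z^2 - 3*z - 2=2*l^3 + 12*l^2*z + l*(10*z^2 - 6*z - 6) + 10*z^2 - 18*z - 4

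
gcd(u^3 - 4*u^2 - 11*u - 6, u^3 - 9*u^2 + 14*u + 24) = u^2 - 5*u - 6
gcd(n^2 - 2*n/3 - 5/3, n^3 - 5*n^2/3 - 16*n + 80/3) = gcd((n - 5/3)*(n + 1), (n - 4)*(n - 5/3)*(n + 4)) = n - 5/3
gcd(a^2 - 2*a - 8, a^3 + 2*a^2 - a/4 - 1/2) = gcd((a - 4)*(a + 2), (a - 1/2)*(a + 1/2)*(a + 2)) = a + 2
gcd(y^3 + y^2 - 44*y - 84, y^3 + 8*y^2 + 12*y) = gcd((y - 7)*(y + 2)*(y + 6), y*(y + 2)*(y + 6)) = y^2 + 8*y + 12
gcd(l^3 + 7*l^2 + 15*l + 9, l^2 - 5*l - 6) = l + 1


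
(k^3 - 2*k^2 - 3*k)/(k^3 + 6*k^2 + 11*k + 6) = k*(k - 3)/(k^2 + 5*k + 6)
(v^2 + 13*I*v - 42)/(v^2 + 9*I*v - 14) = (v + 6*I)/(v + 2*I)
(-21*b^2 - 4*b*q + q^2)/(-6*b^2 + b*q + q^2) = (-7*b + q)/(-2*b + q)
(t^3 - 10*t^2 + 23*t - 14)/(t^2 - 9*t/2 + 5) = 2*(t^2 - 8*t + 7)/(2*t - 5)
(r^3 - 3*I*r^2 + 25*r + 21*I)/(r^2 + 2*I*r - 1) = (r^2 - 4*I*r + 21)/(r + I)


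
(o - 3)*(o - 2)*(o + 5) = o^3 - 19*o + 30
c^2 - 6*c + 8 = (c - 4)*(c - 2)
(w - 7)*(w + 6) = w^2 - w - 42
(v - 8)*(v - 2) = v^2 - 10*v + 16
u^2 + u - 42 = (u - 6)*(u + 7)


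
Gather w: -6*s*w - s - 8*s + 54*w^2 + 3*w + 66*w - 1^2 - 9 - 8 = -9*s + 54*w^2 + w*(69 - 6*s) - 18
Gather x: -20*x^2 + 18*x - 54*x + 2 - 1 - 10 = -20*x^2 - 36*x - 9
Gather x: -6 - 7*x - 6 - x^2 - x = -x^2 - 8*x - 12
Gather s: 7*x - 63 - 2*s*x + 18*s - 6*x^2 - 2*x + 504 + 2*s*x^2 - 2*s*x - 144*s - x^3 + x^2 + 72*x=s*(2*x^2 - 4*x - 126) - x^3 - 5*x^2 + 77*x + 441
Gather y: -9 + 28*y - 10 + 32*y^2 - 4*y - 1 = 32*y^2 + 24*y - 20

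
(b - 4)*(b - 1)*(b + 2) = b^3 - 3*b^2 - 6*b + 8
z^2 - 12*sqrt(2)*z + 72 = (z - 6*sqrt(2))^2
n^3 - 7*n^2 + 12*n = n*(n - 4)*(n - 3)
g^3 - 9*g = g*(g - 3)*(g + 3)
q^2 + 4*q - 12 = (q - 2)*(q + 6)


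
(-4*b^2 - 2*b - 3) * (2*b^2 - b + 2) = -8*b^4 - 12*b^2 - b - 6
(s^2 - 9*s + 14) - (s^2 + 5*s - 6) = 20 - 14*s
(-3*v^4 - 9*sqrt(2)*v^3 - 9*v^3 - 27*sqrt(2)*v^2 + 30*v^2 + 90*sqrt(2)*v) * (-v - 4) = 3*v^5 + 9*sqrt(2)*v^4 + 21*v^4 + 6*v^3 + 63*sqrt(2)*v^3 - 120*v^2 + 18*sqrt(2)*v^2 - 360*sqrt(2)*v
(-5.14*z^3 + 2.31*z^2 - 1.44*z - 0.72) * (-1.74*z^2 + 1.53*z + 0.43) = 8.9436*z^5 - 11.8836*z^4 + 3.8297*z^3 + 0.0429000000000002*z^2 - 1.7208*z - 0.3096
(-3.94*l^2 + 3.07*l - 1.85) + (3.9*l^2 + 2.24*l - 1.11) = -0.04*l^2 + 5.31*l - 2.96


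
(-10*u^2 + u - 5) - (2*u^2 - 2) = -12*u^2 + u - 3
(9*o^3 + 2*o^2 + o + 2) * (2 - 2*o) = -18*o^4 + 14*o^3 + 2*o^2 - 2*o + 4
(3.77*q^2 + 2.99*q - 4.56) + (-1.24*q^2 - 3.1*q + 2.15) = 2.53*q^2 - 0.11*q - 2.41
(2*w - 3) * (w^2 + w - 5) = 2*w^3 - w^2 - 13*w + 15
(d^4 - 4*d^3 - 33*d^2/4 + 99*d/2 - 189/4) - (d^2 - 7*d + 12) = d^4 - 4*d^3 - 37*d^2/4 + 113*d/2 - 237/4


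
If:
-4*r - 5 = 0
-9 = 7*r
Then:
No Solution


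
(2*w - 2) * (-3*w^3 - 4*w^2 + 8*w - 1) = -6*w^4 - 2*w^3 + 24*w^2 - 18*w + 2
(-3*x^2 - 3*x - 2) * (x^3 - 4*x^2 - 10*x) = -3*x^5 + 9*x^4 + 40*x^3 + 38*x^2 + 20*x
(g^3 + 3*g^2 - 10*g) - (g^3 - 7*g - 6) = 3*g^2 - 3*g + 6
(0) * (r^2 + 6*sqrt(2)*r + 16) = 0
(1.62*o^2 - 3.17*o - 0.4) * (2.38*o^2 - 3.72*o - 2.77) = 3.8556*o^4 - 13.571*o^3 + 6.353*o^2 + 10.2689*o + 1.108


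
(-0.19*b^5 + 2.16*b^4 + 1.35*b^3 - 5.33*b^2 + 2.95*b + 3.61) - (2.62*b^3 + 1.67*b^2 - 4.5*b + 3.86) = -0.19*b^5 + 2.16*b^4 - 1.27*b^3 - 7.0*b^2 + 7.45*b - 0.25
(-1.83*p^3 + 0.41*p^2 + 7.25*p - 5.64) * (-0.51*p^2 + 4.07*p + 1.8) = 0.9333*p^5 - 7.6572*p^4 - 5.3228*p^3 + 33.1219*p^2 - 9.9048*p - 10.152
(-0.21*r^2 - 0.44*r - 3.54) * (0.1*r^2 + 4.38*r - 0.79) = -0.021*r^4 - 0.9638*r^3 - 2.1153*r^2 - 15.1576*r + 2.7966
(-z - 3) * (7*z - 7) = -7*z^2 - 14*z + 21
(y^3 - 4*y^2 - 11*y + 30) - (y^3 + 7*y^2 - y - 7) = -11*y^2 - 10*y + 37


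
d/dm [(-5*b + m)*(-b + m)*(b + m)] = -b^2 - 10*b*m + 3*m^2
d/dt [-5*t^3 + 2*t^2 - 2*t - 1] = -15*t^2 + 4*t - 2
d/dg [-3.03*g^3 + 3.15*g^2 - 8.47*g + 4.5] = -9.09*g^2 + 6.3*g - 8.47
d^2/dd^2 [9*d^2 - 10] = 18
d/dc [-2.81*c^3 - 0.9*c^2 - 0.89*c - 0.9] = -8.43*c^2 - 1.8*c - 0.89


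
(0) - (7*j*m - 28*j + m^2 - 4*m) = -7*j*m + 28*j - m^2 + 4*m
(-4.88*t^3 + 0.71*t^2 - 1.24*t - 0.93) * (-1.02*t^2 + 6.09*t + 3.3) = 4.9776*t^5 - 30.4434*t^4 - 10.5153*t^3 - 4.26*t^2 - 9.7557*t - 3.069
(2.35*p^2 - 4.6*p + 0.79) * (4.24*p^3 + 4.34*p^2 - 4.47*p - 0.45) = 9.964*p^5 - 9.305*p^4 - 27.1189*p^3 + 22.9331*p^2 - 1.4613*p - 0.3555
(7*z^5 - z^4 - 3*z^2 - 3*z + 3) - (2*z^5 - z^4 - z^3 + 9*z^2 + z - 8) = 5*z^5 + z^3 - 12*z^2 - 4*z + 11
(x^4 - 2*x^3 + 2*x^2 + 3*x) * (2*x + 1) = 2*x^5 - 3*x^4 + 2*x^3 + 8*x^2 + 3*x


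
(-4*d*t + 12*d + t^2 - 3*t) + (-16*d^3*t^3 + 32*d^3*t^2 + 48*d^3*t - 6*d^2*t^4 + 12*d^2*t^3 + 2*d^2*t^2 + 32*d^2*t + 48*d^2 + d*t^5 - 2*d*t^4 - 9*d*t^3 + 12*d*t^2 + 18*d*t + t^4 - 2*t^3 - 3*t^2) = -16*d^3*t^3 + 32*d^3*t^2 + 48*d^3*t - 6*d^2*t^4 + 12*d^2*t^3 + 2*d^2*t^2 + 32*d^2*t + 48*d^2 + d*t^5 - 2*d*t^4 - 9*d*t^3 + 12*d*t^2 + 14*d*t + 12*d + t^4 - 2*t^3 - 2*t^2 - 3*t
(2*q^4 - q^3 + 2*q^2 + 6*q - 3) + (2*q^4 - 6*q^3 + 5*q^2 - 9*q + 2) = 4*q^4 - 7*q^3 + 7*q^2 - 3*q - 1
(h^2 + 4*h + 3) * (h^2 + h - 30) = h^4 + 5*h^3 - 23*h^2 - 117*h - 90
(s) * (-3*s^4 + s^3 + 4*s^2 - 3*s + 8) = -3*s^5 + s^4 + 4*s^3 - 3*s^2 + 8*s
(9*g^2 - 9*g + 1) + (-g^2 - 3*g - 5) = 8*g^2 - 12*g - 4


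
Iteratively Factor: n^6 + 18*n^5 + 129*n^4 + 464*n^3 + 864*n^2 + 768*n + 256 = (n + 4)*(n^5 + 14*n^4 + 73*n^3 + 172*n^2 + 176*n + 64) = (n + 4)^2*(n^4 + 10*n^3 + 33*n^2 + 40*n + 16) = (n + 1)*(n + 4)^2*(n^3 + 9*n^2 + 24*n + 16) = (n + 1)^2*(n + 4)^2*(n^2 + 8*n + 16) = (n + 1)^2*(n + 4)^3*(n + 4)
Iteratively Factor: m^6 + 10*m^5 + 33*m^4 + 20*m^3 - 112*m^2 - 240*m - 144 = (m + 2)*(m^5 + 8*m^4 + 17*m^3 - 14*m^2 - 84*m - 72) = (m + 2)^2*(m^4 + 6*m^3 + 5*m^2 - 24*m - 36) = (m - 2)*(m + 2)^2*(m^3 + 8*m^2 + 21*m + 18) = (m - 2)*(m + 2)^2*(m + 3)*(m^2 + 5*m + 6) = (m - 2)*(m + 2)^3*(m + 3)*(m + 3)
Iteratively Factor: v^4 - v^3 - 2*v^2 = (v)*(v^3 - v^2 - 2*v) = v*(v + 1)*(v^2 - 2*v) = v*(v - 2)*(v + 1)*(v)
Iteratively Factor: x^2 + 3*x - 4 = (x + 4)*(x - 1)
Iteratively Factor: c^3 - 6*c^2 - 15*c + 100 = (c - 5)*(c^2 - c - 20) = (c - 5)^2*(c + 4)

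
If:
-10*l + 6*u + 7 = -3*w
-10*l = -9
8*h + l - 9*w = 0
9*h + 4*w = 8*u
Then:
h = 84/725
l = 9/10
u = 2017/8700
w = 883/4350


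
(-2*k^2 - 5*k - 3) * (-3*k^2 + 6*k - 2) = 6*k^4 + 3*k^3 - 17*k^2 - 8*k + 6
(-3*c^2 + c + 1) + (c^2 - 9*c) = -2*c^2 - 8*c + 1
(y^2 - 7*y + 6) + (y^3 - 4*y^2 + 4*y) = y^3 - 3*y^2 - 3*y + 6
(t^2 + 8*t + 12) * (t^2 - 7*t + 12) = t^4 + t^3 - 32*t^2 + 12*t + 144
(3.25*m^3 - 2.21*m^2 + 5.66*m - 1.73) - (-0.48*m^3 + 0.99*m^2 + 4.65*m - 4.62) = 3.73*m^3 - 3.2*m^2 + 1.01*m + 2.89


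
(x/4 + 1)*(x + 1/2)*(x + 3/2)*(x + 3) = x^4/4 + 9*x^3/4 + 107*x^2/16 + 117*x/16 + 9/4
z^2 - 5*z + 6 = (z - 3)*(z - 2)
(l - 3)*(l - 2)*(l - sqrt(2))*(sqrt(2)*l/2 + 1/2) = sqrt(2)*l^4/2 - 5*sqrt(2)*l^3/2 - l^3/2 + 5*l^2/2 + 5*sqrt(2)*l^2/2 - 3*l + 5*sqrt(2)*l/2 - 3*sqrt(2)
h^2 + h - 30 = (h - 5)*(h + 6)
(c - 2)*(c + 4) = c^2 + 2*c - 8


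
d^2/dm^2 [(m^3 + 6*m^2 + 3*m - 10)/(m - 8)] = 2*(m^3 - 24*m^2 + 192*m + 398)/(m^3 - 24*m^2 + 192*m - 512)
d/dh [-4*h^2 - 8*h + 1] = -8*h - 8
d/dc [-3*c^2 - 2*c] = -6*c - 2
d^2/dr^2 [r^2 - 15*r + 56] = 2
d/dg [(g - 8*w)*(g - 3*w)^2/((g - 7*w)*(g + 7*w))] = (g^4 - 204*g^2*w^2 + 1516*g*w^3 - 2793*w^4)/(g^4 - 98*g^2*w^2 + 2401*w^4)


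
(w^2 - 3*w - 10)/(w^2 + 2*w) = (w - 5)/w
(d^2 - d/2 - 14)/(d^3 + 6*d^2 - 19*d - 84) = (d + 7/2)/(d^2 + 10*d + 21)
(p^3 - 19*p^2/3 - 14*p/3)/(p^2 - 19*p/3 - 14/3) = p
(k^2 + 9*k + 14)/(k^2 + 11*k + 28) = (k + 2)/(k + 4)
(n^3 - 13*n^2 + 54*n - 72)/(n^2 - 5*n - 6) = (n^2 - 7*n + 12)/(n + 1)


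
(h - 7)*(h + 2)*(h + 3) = h^3 - 2*h^2 - 29*h - 42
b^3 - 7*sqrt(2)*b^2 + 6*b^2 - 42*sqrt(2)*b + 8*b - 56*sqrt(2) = (b + 2)*(b + 4)*(b - 7*sqrt(2))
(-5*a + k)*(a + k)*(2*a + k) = -10*a^3 - 13*a^2*k - 2*a*k^2 + k^3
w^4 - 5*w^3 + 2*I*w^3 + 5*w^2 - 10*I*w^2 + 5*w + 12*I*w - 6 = (w - 3)*(w - 2)*(w + I)^2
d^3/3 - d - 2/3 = (d/3 + 1/3)*(d - 2)*(d + 1)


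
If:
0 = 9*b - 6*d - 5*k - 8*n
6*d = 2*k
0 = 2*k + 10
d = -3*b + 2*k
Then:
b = -25/9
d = -5/3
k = -5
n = 5/4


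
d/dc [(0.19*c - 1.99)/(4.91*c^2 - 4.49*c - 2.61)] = (-0.9329*c^2 + 19.5418*c - 9.431)/(24.1081*c^4 - 44.0918*c^3 - 5.4701*c^2 + 23.4378*c + 6.8121)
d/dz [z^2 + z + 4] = 2*z + 1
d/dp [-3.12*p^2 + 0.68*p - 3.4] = 0.68 - 6.24*p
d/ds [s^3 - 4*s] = 3*s^2 - 4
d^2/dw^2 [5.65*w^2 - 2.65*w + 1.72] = 11.3000000000000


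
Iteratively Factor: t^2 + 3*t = (t)*(t + 3)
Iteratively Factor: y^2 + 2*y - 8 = (y + 4)*(y - 2)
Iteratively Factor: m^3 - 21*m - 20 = (m + 4)*(m^2 - 4*m - 5) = (m - 5)*(m + 4)*(m + 1)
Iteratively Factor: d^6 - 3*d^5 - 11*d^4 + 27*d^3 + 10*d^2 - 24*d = (d - 4)*(d^5 + d^4 - 7*d^3 - d^2 + 6*d) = (d - 4)*(d - 1)*(d^4 + 2*d^3 - 5*d^2 - 6*d) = (d - 4)*(d - 1)*(d + 1)*(d^3 + d^2 - 6*d) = (d - 4)*(d - 1)*(d + 1)*(d + 3)*(d^2 - 2*d) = d*(d - 4)*(d - 1)*(d + 1)*(d + 3)*(d - 2)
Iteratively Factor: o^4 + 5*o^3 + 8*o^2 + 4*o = (o + 2)*(o^3 + 3*o^2 + 2*o) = (o + 1)*(o + 2)*(o^2 + 2*o) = o*(o + 1)*(o + 2)*(o + 2)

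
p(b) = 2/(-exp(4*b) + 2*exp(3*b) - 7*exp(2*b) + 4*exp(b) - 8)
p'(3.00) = 0.00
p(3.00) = 0.00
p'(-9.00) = 0.00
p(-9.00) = -0.25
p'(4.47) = 0.00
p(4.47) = -0.00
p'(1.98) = 0.00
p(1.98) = -0.00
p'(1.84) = 0.01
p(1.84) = -0.00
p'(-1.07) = 0.00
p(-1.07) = -0.27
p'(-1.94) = -0.01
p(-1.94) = -0.26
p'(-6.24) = -0.00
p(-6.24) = -0.25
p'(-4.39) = -0.00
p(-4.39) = -0.25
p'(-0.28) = 0.10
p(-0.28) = -0.24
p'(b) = 2*(4*exp(4*b) - 6*exp(3*b) + 14*exp(2*b) - 4*exp(b))/(-exp(4*b) + 2*exp(3*b) - 7*exp(2*b) + 4*exp(b) - 8)^2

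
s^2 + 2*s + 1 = (s + 1)^2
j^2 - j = j*(j - 1)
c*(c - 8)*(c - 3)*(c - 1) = c^4 - 12*c^3 + 35*c^2 - 24*c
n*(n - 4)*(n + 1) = n^3 - 3*n^2 - 4*n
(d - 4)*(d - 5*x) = d^2 - 5*d*x - 4*d + 20*x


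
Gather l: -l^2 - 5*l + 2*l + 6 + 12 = -l^2 - 3*l + 18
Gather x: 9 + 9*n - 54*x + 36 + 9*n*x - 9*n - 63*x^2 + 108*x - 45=-63*x^2 + x*(9*n + 54)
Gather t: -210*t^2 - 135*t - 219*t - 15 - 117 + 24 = -210*t^2 - 354*t - 108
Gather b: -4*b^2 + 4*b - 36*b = -4*b^2 - 32*b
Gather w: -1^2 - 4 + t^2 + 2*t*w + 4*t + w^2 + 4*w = t^2 + 4*t + w^2 + w*(2*t + 4) - 5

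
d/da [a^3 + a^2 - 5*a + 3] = 3*a^2 + 2*a - 5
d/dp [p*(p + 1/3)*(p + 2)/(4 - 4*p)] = (-3*p^3 + p^2 + 7*p + 1)/(6*(p^2 - 2*p + 1))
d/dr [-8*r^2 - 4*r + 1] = -16*r - 4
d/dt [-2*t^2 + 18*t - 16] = 18 - 4*t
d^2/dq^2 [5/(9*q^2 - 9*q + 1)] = 90*(-9*q^2 + 9*q + 9*(2*q - 1)^2 - 1)/(9*q^2 - 9*q + 1)^3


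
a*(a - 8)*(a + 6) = a^3 - 2*a^2 - 48*a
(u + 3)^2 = u^2 + 6*u + 9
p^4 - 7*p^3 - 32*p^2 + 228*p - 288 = (p - 8)*(p - 3)*(p - 2)*(p + 6)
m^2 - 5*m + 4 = (m - 4)*(m - 1)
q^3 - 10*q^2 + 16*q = q*(q - 8)*(q - 2)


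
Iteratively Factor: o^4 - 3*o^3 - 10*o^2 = (o)*(o^3 - 3*o^2 - 10*o) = o^2*(o^2 - 3*o - 10) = o^2*(o + 2)*(o - 5)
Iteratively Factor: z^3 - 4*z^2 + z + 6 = (z - 3)*(z^2 - z - 2) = (z - 3)*(z - 2)*(z + 1)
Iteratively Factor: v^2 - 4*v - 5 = (v + 1)*(v - 5)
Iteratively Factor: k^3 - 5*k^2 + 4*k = (k - 4)*(k^2 - k) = k*(k - 4)*(k - 1)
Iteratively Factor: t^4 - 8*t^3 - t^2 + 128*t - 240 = (t - 4)*(t^3 - 4*t^2 - 17*t + 60) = (t - 4)*(t - 3)*(t^2 - t - 20) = (t - 5)*(t - 4)*(t - 3)*(t + 4)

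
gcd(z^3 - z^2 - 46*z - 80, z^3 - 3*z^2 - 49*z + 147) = 1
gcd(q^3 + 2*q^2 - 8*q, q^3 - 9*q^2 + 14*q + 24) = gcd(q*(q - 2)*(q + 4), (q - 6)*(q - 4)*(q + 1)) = 1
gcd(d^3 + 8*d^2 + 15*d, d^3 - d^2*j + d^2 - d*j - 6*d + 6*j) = d + 3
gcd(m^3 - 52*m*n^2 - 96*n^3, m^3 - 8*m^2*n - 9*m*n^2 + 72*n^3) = m - 8*n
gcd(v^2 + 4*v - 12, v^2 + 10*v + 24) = v + 6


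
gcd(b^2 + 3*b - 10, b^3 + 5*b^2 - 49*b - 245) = b + 5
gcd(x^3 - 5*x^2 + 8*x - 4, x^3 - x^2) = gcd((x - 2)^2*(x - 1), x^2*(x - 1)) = x - 1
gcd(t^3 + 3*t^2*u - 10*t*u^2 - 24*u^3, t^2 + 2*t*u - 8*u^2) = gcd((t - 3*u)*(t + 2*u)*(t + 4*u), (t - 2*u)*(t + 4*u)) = t + 4*u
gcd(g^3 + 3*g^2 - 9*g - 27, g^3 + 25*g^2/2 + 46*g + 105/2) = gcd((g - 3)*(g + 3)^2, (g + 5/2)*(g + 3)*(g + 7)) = g + 3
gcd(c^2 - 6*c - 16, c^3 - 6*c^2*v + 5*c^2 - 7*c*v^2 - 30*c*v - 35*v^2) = 1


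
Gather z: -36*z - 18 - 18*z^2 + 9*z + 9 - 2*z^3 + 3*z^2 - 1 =-2*z^3 - 15*z^2 - 27*z - 10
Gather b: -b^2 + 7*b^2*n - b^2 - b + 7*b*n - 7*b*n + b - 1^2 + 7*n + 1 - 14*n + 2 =b^2*(7*n - 2) - 7*n + 2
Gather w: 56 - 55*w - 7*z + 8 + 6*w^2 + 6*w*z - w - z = 6*w^2 + w*(6*z - 56) - 8*z + 64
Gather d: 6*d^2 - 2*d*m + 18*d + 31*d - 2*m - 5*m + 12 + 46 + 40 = 6*d^2 + d*(49 - 2*m) - 7*m + 98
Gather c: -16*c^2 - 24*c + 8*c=-16*c^2 - 16*c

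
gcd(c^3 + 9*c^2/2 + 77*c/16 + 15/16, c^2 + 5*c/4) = c + 5/4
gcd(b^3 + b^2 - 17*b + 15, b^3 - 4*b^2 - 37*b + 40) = b^2 + 4*b - 5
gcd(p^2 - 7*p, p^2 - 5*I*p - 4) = 1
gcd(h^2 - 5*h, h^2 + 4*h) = h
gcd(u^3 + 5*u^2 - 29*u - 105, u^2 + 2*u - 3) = u + 3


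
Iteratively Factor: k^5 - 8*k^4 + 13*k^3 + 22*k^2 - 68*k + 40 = (k - 2)*(k^4 - 6*k^3 + k^2 + 24*k - 20) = (k - 2)*(k + 2)*(k^3 - 8*k^2 + 17*k - 10) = (k - 2)^2*(k + 2)*(k^2 - 6*k + 5) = (k - 5)*(k - 2)^2*(k + 2)*(k - 1)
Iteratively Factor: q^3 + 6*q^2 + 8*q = (q + 2)*(q^2 + 4*q) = q*(q + 2)*(q + 4)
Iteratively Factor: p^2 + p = (p + 1)*(p)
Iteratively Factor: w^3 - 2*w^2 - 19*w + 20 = (w - 1)*(w^2 - w - 20) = (w - 1)*(w + 4)*(w - 5)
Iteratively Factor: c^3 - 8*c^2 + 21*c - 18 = (c - 3)*(c^2 - 5*c + 6) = (c - 3)^2*(c - 2)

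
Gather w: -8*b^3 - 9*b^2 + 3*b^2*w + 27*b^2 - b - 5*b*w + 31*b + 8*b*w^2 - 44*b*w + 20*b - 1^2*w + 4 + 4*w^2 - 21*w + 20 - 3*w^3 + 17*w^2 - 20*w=-8*b^3 + 18*b^2 + 50*b - 3*w^3 + w^2*(8*b + 21) + w*(3*b^2 - 49*b - 42) + 24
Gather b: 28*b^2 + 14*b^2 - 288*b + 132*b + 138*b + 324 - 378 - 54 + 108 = 42*b^2 - 18*b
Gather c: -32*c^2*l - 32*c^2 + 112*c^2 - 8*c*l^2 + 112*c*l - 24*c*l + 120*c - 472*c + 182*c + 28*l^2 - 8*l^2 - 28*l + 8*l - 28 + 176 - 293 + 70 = c^2*(80 - 32*l) + c*(-8*l^2 + 88*l - 170) + 20*l^2 - 20*l - 75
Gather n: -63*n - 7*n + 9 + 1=10 - 70*n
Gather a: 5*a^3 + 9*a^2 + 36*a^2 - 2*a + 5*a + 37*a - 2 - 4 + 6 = 5*a^3 + 45*a^2 + 40*a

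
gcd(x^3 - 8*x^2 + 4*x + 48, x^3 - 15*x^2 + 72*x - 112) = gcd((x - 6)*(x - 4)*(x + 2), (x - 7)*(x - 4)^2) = x - 4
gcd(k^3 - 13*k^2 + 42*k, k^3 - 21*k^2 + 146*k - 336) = k^2 - 13*k + 42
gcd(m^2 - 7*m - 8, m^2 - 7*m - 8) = m^2 - 7*m - 8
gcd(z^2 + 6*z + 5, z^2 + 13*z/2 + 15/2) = z + 5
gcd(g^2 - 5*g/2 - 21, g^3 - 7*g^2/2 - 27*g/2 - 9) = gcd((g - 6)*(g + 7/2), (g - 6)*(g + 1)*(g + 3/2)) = g - 6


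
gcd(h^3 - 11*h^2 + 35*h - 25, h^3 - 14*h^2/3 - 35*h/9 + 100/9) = h - 5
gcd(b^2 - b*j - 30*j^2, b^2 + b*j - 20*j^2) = b + 5*j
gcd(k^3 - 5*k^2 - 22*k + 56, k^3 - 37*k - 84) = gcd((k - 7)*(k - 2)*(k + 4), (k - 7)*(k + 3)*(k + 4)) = k^2 - 3*k - 28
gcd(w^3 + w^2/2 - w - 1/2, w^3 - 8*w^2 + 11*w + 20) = w + 1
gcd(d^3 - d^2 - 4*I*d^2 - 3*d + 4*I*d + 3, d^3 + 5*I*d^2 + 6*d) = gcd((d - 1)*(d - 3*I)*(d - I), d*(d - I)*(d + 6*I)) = d - I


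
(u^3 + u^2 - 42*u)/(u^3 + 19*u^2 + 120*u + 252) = u*(u - 6)/(u^2 + 12*u + 36)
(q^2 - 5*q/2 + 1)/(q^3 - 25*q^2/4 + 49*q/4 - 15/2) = 2*(2*q - 1)/(4*q^2 - 17*q + 15)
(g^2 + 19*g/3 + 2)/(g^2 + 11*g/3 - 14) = (3*g + 1)/(3*g - 7)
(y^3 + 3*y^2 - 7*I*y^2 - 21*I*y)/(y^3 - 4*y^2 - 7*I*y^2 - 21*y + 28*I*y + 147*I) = y/(y - 7)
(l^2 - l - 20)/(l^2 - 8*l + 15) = (l + 4)/(l - 3)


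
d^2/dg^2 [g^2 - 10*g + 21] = 2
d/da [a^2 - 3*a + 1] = 2*a - 3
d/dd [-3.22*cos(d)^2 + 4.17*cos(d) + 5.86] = (6.44*cos(d) - 4.17)*sin(d)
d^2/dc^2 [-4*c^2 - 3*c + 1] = -8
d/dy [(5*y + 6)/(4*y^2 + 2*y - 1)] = (-20*y^2 - 48*y - 17)/(16*y^4 + 16*y^3 - 4*y^2 - 4*y + 1)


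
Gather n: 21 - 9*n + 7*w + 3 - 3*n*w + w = n*(-3*w - 9) + 8*w + 24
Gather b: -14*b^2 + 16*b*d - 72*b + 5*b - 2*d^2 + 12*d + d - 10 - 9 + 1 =-14*b^2 + b*(16*d - 67) - 2*d^2 + 13*d - 18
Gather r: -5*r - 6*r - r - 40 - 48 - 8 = -12*r - 96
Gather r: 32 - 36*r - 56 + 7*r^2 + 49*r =7*r^2 + 13*r - 24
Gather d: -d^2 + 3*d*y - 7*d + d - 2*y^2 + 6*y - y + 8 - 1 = -d^2 + d*(3*y - 6) - 2*y^2 + 5*y + 7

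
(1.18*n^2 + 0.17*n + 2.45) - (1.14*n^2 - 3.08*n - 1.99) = 0.04*n^2 + 3.25*n + 4.44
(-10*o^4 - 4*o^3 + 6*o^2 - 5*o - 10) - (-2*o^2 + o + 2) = -10*o^4 - 4*o^3 + 8*o^2 - 6*o - 12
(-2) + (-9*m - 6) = -9*m - 8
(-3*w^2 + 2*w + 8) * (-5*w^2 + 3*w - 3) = 15*w^4 - 19*w^3 - 25*w^2 + 18*w - 24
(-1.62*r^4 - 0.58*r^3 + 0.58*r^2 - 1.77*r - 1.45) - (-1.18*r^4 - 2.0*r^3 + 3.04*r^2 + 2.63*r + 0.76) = -0.44*r^4 + 1.42*r^3 - 2.46*r^2 - 4.4*r - 2.21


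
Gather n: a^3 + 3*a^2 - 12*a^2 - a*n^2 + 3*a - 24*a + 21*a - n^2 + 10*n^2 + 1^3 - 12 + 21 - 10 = a^3 - 9*a^2 + n^2*(9 - a)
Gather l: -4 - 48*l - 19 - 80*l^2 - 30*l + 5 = -80*l^2 - 78*l - 18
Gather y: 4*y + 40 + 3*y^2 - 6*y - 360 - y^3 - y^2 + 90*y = -y^3 + 2*y^2 + 88*y - 320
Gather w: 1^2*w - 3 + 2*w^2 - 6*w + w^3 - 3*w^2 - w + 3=w^3 - w^2 - 6*w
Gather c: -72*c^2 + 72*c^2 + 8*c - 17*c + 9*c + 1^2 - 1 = 0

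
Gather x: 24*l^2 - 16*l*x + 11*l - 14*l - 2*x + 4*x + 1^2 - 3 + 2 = 24*l^2 - 3*l + x*(2 - 16*l)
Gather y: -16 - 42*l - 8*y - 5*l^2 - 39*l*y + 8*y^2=-5*l^2 - 42*l + 8*y^2 + y*(-39*l - 8) - 16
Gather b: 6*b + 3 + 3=6*b + 6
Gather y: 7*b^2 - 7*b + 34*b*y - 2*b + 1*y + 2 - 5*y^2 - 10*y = 7*b^2 - 9*b - 5*y^2 + y*(34*b - 9) + 2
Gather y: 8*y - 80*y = -72*y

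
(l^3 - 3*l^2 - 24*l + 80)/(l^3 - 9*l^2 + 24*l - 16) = (l + 5)/(l - 1)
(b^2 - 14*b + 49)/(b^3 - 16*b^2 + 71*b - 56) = (b - 7)/(b^2 - 9*b + 8)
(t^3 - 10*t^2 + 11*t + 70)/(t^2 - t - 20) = (t^2 - 5*t - 14)/(t + 4)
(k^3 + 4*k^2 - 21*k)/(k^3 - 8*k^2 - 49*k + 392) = k*(k - 3)/(k^2 - 15*k + 56)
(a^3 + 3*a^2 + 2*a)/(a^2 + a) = a + 2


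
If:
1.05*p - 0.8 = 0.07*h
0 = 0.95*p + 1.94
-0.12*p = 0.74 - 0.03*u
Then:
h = -42.06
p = -2.04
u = 16.50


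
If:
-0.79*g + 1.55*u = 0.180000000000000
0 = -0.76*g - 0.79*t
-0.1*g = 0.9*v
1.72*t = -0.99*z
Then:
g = 0.598301713586291*z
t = -0.575581395348837*z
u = 0.304940873376239*z + 0.116129032258065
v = -0.0664779681762546*z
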